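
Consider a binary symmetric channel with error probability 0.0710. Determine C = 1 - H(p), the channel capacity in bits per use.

For BSC with error probability p:
C = 1 - H(p) where H(p) is binary entropy
H(0.0710) = -0.0710 × log₂(0.0710) - 0.9290 × log₂(0.9290)
H(p) = 0.3696
C = 1 - 0.3696 = 0.6304 bits/use


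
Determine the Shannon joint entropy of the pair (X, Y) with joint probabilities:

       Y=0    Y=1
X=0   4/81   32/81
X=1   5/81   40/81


H(X,Y) = -Σ p(x,y) log₂ p(x,y)
  p(0,0)=4/81: -0.0494 × log₂(0.0494) = 0.2143
  p(0,1)=32/81: -0.3951 × log₂(0.3951) = 0.5293
  p(1,0)=5/81: -0.0617 × log₂(0.0617) = 0.2480
  p(1,1)=40/81: -0.4938 × log₂(0.4938) = 0.5027
H(X,Y) = 1.4943 bits


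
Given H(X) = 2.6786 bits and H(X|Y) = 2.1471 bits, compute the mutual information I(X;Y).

I(X;Y) = H(X) - H(X|Y)
I(X;Y) = 2.6786 - 2.1471 = 0.5315 bits


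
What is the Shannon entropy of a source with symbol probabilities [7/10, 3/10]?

H(X) = -Σ p(x) log₂ p(x)
  -7/10 × log₂(7/10) = 0.3602
  -3/10 × log₂(3/10) = 0.5211
H(X) = 0.8813 bits


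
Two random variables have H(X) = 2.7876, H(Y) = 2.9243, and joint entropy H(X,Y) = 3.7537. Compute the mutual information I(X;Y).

I(X;Y) = H(X) + H(Y) - H(X,Y)
I(X;Y) = 2.7876 + 2.9243 - 3.7537 = 1.9582 bits


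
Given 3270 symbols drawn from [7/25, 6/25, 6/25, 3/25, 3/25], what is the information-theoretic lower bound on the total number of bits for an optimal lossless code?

Entropy H = 2.2366 bits/symbol
Minimum bits = H × n = 2.2366 × 3270
= 7313.76 bits


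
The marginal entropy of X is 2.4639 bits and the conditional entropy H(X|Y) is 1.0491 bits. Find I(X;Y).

I(X;Y) = H(X) - H(X|Y)
I(X;Y) = 2.4639 - 1.0491 = 1.4148 bits


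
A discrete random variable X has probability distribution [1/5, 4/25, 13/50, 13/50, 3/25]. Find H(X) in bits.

H(X) = -Σ p(x) log₂ p(x)
  -1/5 × log₂(1/5) = 0.4644
  -4/25 × log₂(4/25) = 0.4230
  -13/50 × log₂(13/50) = 0.5053
  -13/50 × log₂(13/50) = 0.5053
  -3/25 × log₂(3/25) = 0.3671
H(X) = 2.2650 bits


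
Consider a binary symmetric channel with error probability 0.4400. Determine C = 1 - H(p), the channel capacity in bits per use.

For BSC with error probability p:
C = 1 - H(p) where H(p) is binary entropy
H(0.4400) = -0.4400 × log₂(0.4400) - 0.5600 × log₂(0.5600)
H(p) = 0.9896
C = 1 - 0.9896 = 0.0104 bits/use


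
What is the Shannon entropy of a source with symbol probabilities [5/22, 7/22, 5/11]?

H(X) = -Σ p(x) log₂ p(x)
  -5/22 × log₂(5/22) = 0.4858
  -7/22 × log₂(7/22) = 0.5257
  -5/11 × log₂(5/11) = 0.5170
H(X) = 1.5285 bits


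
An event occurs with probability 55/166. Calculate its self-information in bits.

Information content I(x) = -log₂(p(x))
I = -log₂(55/166) = -log₂(0.3313)
I = 1.5937 bits


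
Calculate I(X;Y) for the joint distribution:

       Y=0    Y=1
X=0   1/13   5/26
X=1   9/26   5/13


H(X) = 0.8404, H(Y) = 0.9829, H(X,Y) = 1.8020
I(X;Y) = H(X) + H(Y) - H(X,Y) = 0.0212 bits


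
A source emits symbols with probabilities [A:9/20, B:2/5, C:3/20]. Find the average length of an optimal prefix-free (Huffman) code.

Huffman tree construction:
Combine smallest probabilities repeatedly
Resulting codes:
  A: 0 (length 1)
  B: 11 (length 2)
  C: 10 (length 2)
Average length = Σ p(s) × length(s) = 1.5500 bits


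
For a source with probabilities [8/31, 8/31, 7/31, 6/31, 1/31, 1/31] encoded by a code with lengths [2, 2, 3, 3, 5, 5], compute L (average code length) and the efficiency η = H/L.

Average length L = Σ p_i × l_i = 2.6129 bits
Entropy H = 2.2716 bits
Efficiency η = H/L × 100% = 86.94%


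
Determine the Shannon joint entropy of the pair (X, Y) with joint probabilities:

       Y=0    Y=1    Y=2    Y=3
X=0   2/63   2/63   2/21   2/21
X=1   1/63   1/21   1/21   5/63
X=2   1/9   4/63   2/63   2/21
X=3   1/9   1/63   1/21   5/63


H(X,Y) = -Σ p(x,y) log₂ p(x,y)
  p(0,0)=2/63: -0.0317 × log₂(0.0317) = 0.1580
  p(0,1)=2/63: -0.0317 × log₂(0.0317) = 0.1580
  p(0,2)=2/21: -0.0952 × log₂(0.0952) = 0.3231
  p(0,3)=2/21: -0.0952 × log₂(0.0952) = 0.3231
  p(1,0)=1/63: -0.0159 × log₂(0.0159) = 0.0949
  p(1,1)=1/21: -0.0476 × log₂(0.0476) = 0.2092
  p(1,2)=1/21: -0.0476 × log₂(0.0476) = 0.2092
  p(1,3)=5/63: -0.0794 × log₂(0.0794) = 0.2901
  p(2,0)=1/9: -0.1111 × log₂(0.1111) = 0.3522
  p(2,1)=4/63: -0.0635 × log₂(0.0635) = 0.2525
  p(2,2)=2/63: -0.0317 × log₂(0.0317) = 0.1580
  p(2,3)=2/21: -0.0952 × log₂(0.0952) = 0.3231
  p(3,0)=1/9: -0.1111 × log₂(0.1111) = 0.3522
  p(3,1)=1/63: -0.0159 × log₂(0.0159) = 0.0949
  p(3,2)=1/21: -0.0476 × log₂(0.0476) = 0.2092
  p(3,3)=5/63: -0.0794 × log₂(0.0794) = 0.2901
H(X,Y) = 3.7977 bits


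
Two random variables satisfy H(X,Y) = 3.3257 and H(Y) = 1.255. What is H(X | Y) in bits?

Chain rule: H(X,Y) = H(X|Y) + H(Y)
H(X|Y) = H(X,Y) - H(Y) = 3.3257 - 1.255 = 2.0707 bits


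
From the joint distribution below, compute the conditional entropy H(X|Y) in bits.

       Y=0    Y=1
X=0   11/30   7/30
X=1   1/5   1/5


H(X|Y) = Σ_y p(y) H(X|Y=y)
  p(Y=0) = 17/30, H(X|Y=0) = 0.9367
  p(Y=1) = 13/30, H(X|Y=1) = 0.9957
H(X|Y) = 0.5667×0.9367 + 0.4333×0.9957 = 0.9623 bits


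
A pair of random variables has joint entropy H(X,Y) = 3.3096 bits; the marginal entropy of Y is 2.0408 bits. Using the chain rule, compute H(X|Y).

Chain rule: H(X,Y) = H(X|Y) + H(Y)
H(X|Y) = H(X,Y) - H(Y) = 3.3096 - 2.0408 = 1.2688 bits


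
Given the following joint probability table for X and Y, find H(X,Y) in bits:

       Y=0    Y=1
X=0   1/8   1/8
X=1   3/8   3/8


H(X,Y) = -Σ p(x,y) log₂ p(x,y)
  p(0,0)=1/8: -0.1250 × log₂(0.1250) = 0.3750
  p(0,1)=1/8: -0.1250 × log₂(0.1250) = 0.3750
  p(1,0)=3/8: -0.3750 × log₂(0.3750) = 0.5306
  p(1,1)=3/8: -0.3750 × log₂(0.3750) = 0.5306
H(X,Y) = 1.8113 bits


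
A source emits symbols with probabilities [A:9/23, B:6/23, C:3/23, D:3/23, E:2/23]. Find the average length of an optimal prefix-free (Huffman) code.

Huffman tree construction:
Combine smallest probabilities repeatedly
Resulting codes:
  A: 0 (length 1)
  B: 10 (length 2)
  C: 1111 (length 4)
  D: 110 (length 3)
  E: 1110 (length 4)
Average length = Σ p(s) × length(s) = 2.1739 bits


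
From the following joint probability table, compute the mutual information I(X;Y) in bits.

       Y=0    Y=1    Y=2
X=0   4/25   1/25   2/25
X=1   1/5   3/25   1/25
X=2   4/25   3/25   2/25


H(X) = 1.5755, H(Y) = 1.4692, H(X,Y) = 2.9991
I(X;Y) = H(X) + H(Y) - H(X,Y) = 0.0456 bits


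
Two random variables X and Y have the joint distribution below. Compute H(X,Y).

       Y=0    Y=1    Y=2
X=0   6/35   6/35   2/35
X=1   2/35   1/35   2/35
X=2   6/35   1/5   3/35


H(X,Y) = -Σ p(x,y) log₂ p(x,y)
  p(0,0)=6/35: -0.1714 × log₂(0.1714) = 0.4362
  p(0,1)=6/35: -0.1714 × log₂(0.1714) = 0.4362
  p(0,2)=2/35: -0.0571 × log₂(0.0571) = 0.2360
  p(1,0)=2/35: -0.0571 × log₂(0.0571) = 0.2360
  p(1,1)=1/35: -0.0286 × log₂(0.0286) = 0.1466
  p(1,2)=2/35: -0.0571 × log₂(0.0571) = 0.2360
  p(2,0)=6/35: -0.1714 × log₂(0.1714) = 0.4362
  p(2,1)=1/5: -0.2000 × log₂(0.2000) = 0.4644
  p(2,2)=3/35: -0.0857 × log₂(0.0857) = 0.3038
H(X,Y) = 2.9311 bits


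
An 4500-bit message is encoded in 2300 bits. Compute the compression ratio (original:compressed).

Compression ratio = Original / Compressed
= 4500 / 2300 = 1.96:1


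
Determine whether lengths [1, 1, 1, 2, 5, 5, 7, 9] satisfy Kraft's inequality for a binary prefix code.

Kraft inequality: Σ 2^(-l_i) ≤ 1 for prefix-free code
Calculating: 2^(-1) + 2^(-1) + 2^(-1) + 2^(-2) + 2^(-5) + 2^(-5) + 2^(-7) + 2^(-9)
= 0.5 + 0.5 + 0.5 + 0.25 + 0.03125 + 0.03125 + 0.0078125 + 0.001953125
= 1.8223
Since 1.8223 > 1, prefix-free code does not exist


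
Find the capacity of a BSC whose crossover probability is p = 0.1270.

For BSC with error probability p:
C = 1 - H(p) where H(p) is binary entropy
H(0.1270) = -0.1270 × log₂(0.1270) - 0.8730 × log₂(0.8730)
H(p) = 0.5492
C = 1 - 0.5492 = 0.4508 bits/use


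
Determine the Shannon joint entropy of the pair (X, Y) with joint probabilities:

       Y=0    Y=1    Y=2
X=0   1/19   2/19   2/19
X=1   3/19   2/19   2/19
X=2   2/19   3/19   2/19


H(X,Y) = -Σ p(x,y) log₂ p(x,y)
  p(0,0)=1/19: -0.0526 × log₂(0.0526) = 0.2236
  p(0,1)=2/19: -0.1053 × log₂(0.1053) = 0.3419
  p(0,2)=2/19: -0.1053 × log₂(0.1053) = 0.3419
  p(1,0)=3/19: -0.1579 × log₂(0.1579) = 0.4205
  p(1,1)=2/19: -0.1053 × log₂(0.1053) = 0.3419
  p(1,2)=2/19: -0.1053 × log₂(0.1053) = 0.3419
  p(2,0)=2/19: -0.1053 × log₂(0.1053) = 0.3419
  p(2,1)=3/19: -0.1579 × log₂(0.1579) = 0.4205
  p(2,2)=2/19: -0.1053 × log₂(0.1053) = 0.3419
H(X,Y) = 3.1158 bits


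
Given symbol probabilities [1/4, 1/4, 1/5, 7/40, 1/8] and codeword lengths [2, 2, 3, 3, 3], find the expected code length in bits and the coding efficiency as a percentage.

Average length L = Σ p_i × l_i = 2.5000 bits
Entropy H = 2.2794 bits
Efficiency η = H/L × 100% = 91.18%


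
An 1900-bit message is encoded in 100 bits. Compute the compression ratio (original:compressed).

Compression ratio = Original / Compressed
= 1900 / 100 = 19.00:1


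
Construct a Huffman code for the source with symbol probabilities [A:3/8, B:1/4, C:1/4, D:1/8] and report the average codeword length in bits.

Huffman tree construction:
Combine smallest probabilities repeatedly
Resulting codes:
  A: 11 (length 2)
  B: 01 (length 2)
  C: 10 (length 2)
  D: 00 (length 2)
Average length = Σ p(s) × length(s) = 2.0000 bits


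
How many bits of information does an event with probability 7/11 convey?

Information content I(x) = -log₂(p(x))
I = -log₂(7/11) = -log₂(0.6364)
I = 0.6521 bits


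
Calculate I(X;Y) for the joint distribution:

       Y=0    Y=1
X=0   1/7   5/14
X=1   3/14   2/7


H(X) = 1.0000, H(Y) = 0.9403, H(X,Y) = 1.9242
I(X;Y) = H(X) + H(Y) - H(X,Y) = 0.0161 bits


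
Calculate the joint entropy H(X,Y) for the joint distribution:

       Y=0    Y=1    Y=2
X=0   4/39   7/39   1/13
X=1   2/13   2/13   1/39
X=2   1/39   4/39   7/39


H(X,Y) = -Σ p(x,y) log₂ p(x,y)
  p(0,0)=4/39: -0.1026 × log₂(0.1026) = 0.3370
  p(0,1)=7/39: -0.1795 × log₂(0.1795) = 0.4448
  p(0,2)=1/13: -0.0769 × log₂(0.0769) = 0.2846
  p(1,0)=2/13: -0.1538 × log₂(0.1538) = 0.4155
  p(1,1)=2/13: -0.1538 × log₂(0.1538) = 0.4155
  p(1,2)=1/39: -0.0256 × log₂(0.0256) = 0.1355
  p(2,0)=1/39: -0.0256 × log₂(0.0256) = 0.1355
  p(2,1)=4/39: -0.1026 × log₂(0.1026) = 0.3370
  p(2,2)=7/39: -0.1795 × log₂(0.1795) = 0.4448
H(X,Y) = 2.9501 bits


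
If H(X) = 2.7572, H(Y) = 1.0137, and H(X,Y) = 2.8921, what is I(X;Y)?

I(X;Y) = H(X) + H(Y) - H(X,Y)
I(X;Y) = 2.7572 + 1.0137 - 2.8921 = 0.8788 bits


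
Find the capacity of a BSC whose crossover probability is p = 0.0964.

For BSC with error probability p:
C = 1 - H(p) where H(p) is binary entropy
H(0.0964) = -0.0964 × log₂(0.0964) - 0.9036 × log₂(0.9036)
H(p) = 0.4575
C = 1 - 0.4575 = 0.5425 bits/use


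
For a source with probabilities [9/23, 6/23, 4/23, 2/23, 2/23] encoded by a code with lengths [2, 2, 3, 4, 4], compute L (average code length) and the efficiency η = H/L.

Average length L = Σ p_i × l_i = 2.5217 bits
Entropy H = 2.0871 bits
Efficiency η = H/L × 100% = 82.76%


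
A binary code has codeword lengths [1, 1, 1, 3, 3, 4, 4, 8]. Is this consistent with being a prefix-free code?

Kraft inequality: Σ 2^(-l_i) ≤ 1 for prefix-free code
Calculating: 2^(-1) + 2^(-1) + 2^(-1) + 2^(-3) + 2^(-3) + 2^(-4) + 2^(-4) + 2^(-8)
= 0.5 + 0.5 + 0.5 + 0.125 + 0.125 + 0.0625 + 0.0625 + 0.00390625
= 1.8789
Since 1.8789 > 1, prefix-free code does not exist


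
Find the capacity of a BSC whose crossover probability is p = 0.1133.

For BSC with error probability p:
C = 1 - H(p) where H(p) is binary entropy
H(0.1133) = -0.1133 × log₂(0.1133) - 0.8867 × log₂(0.8867)
H(p) = 0.5098
C = 1 - 0.5098 = 0.4902 bits/use


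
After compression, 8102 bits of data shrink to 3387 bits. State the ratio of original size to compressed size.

Compression ratio = Original / Compressed
= 8102 / 3387 = 2.39:1


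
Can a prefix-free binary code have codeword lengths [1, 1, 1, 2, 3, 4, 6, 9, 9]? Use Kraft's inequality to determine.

Kraft inequality: Σ 2^(-l_i) ≤ 1 for prefix-free code
Calculating: 2^(-1) + 2^(-1) + 2^(-1) + 2^(-2) + 2^(-3) + 2^(-4) + 2^(-6) + 2^(-9) + 2^(-9)
= 0.5 + 0.5 + 0.5 + 0.25 + 0.125 + 0.0625 + 0.015625 + 0.001953125 + 0.001953125
= 1.9570
Since 1.9570 > 1, prefix-free code does not exist


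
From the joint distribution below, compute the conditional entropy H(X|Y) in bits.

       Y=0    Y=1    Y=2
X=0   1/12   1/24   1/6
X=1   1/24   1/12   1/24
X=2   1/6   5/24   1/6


H(X|Y) = Σ_y p(y) H(X|Y=y)
  p(Y=0) = 7/24, H(X|Y=0) = 1.3788
  p(Y=1) = 1/3, H(X|Y=1) = 1.2988
  p(Y=2) = 3/8, H(X|Y=2) = 1.3921
H(X|Y) = 0.2917×1.3788 + 0.3333×1.2988 + 0.3750×1.3921 = 1.3571 bits


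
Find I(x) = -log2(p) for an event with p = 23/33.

Information content I(x) = -log₂(p(x))
I = -log₂(23/33) = -log₂(0.6970)
I = 0.5208 bits


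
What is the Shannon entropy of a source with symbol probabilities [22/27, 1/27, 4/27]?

H(X) = -Σ p(x) log₂ p(x)
  -22/27 × log₂(22/27) = 0.2407
  -1/27 × log₂(1/27) = 0.1761
  -4/27 × log₂(4/27) = 0.4081
H(X) = 0.8250 bits


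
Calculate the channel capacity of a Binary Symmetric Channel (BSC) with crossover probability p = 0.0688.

For BSC with error probability p:
C = 1 - H(p) where H(p) is binary entropy
H(0.0688) = -0.0688 × log₂(0.0688) - 0.9312 × log₂(0.9312)
H(p) = 0.3614
C = 1 - 0.3614 = 0.6386 bits/use


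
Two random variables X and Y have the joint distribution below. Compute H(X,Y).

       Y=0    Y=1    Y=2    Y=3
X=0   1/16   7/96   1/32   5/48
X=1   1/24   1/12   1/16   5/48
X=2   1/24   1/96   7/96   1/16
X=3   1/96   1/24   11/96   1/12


H(X,Y) = -Σ p(x,y) log₂ p(x,y)
  p(0,0)=1/16: -0.0625 × log₂(0.0625) = 0.2500
  p(0,1)=7/96: -0.0729 × log₂(0.0729) = 0.2755
  p(0,2)=1/32: -0.0312 × log₂(0.0312) = 0.1562
  p(0,3)=5/48: -0.1042 × log₂(0.1042) = 0.3399
  p(1,0)=1/24: -0.0417 × log₂(0.0417) = 0.1910
  p(1,1)=1/12: -0.0833 × log₂(0.0833) = 0.2987
  p(1,2)=1/16: -0.0625 × log₂(0.0625) = 0.2500
  p(1,3)=5/48: -0.1042 × log₂(0.1042) = 0.3399
  p(2,0)=1/24: -0.0417 × log₂(0.0417) = 0.1910
  p(2,1)=1/96: -0.0104 × log₂(0.0104) = 0.0686
  p(2,2)=7/96: -0.0729 × log₂(0.0729) = 0.2755
  p(2,3)=1/16: -0.0625 × log₂(0.0625) = 0.2500
  p(3,0)=1/96: -0.0104 × log₂(0.0104) = 0.0686
  p(3,1)=1/24: -0.0417 × log₂(0.0417) = 0.1910
  p(3,2)=11/96: -0.1146 × log₂(0.1146) = 0.3581
  p(3,3)=1/12: -0.0833 × log₂(0.0833) = 0.2987
H(X,Y) = 3.8029 bits


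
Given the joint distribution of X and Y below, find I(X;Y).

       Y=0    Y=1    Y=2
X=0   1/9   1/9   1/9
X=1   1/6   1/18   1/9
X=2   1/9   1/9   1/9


H(X) = 1.5850, H(Y) = 1.5715, H(X,Y) = 3.1280
I(X;Y) = H(X) + H(Y) - H(X,Y) = 0.0285 bits


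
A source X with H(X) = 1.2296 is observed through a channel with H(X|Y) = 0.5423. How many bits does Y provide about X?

I(X;Y) = H(X) - H(X|Y)
I(X;Y) = 1.2296 - 0.5423 = 0.6873 bits


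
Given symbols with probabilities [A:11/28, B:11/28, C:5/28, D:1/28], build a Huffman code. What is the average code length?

Huffman tree construction:
Combine smallest probabilities repeatedly
Resulting codes:
  A: 11 (length 2)
  B: 0 (length 1)
  C: 101 (length 3)
  D: 100 (length 3)
Average length = Σ p(s) × length(s) = 1.8214 bits


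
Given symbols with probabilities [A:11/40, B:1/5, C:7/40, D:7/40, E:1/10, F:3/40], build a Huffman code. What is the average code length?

Huffman tree construction:
Combine smallest probabilities repeatedly
Resulting codes:
  A: 10 (length 2)
  B: 01 (length 2)
  C: 110 (length 3)
  D: 111 (length 3)
  E: 001 (length 3)
  F: 000 (length 3)
Average length = Σ p(s) × length(s) = 2.5250 bits


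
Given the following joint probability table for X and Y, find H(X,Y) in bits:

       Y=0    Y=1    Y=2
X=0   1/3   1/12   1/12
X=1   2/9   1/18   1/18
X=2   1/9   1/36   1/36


H(X,Y) = -Σ p(x,y) log₂ p(x,y)
  p(0,0)=1/3: -0.3333 × log₂(0.3333) = 0.5283
  p(0,1)=1/12: -0.0833 × log₂(0.0833) = 0.2987
  p(0,2)=1/12: -0.0833 × log₂(0.0833) = 0.2987
  p(1,0)=2/9: -0.2222 × log₂(0.2222) = 0.4822
  p(1,1)=1/18: -0.0556 × log₂(0.0556) = 0.2317
  p(1,2)=1/18: -0.0556 × log₂(0.0556) = 0.2317
  p(2,0)=1/9: -0.1111 × log₂(0.1111) = 0.3522
  p(2,1)=1/36: -0.0278 × log₂(0.0278) = 0.1436
  p(2,2)=1/36: -0.0278 × log₂(0.0278) = 0.1436
H(X,Y) = 2.7108 bits


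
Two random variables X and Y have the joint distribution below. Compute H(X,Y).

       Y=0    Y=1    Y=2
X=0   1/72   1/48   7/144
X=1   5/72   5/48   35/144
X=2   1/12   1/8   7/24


H(X,Y) = -Σ p(x,y) log₂ p(x,y)
  p(0,0)=1/72: -0.0139 × log₂(0.0139) = 0.0857
  p(0,1)=1/48: -0.0208 × log₂(0.0208) = 0.1164
  p(0,2)=7/144: -0.0486 × log₂(0.0486) = 0.2121
  p(1,0)=5/72: -0.0694 × log₂(0.0694) = 0.2672
  p(1,1)=5/48: -0.1042 × log₂(0.1042) = 0.3399
  p(1,2)=35/144: -0.2431 × log₂(0.2431) = 0.4960
  p(2,0)=1/12: -0.0833 × log₂(0.0833) = 0.2987
  p(2,1)=1/8: -0.1250 × log₂(0.1250) = 0.3750
  p(2,2)=7/24: -0.2917 × log₂(0.2917) = 0.5185
H(X,Y) = 2.7094 bits


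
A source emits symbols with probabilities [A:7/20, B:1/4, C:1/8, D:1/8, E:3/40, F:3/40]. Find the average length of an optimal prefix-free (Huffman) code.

Huffman tree construction:
Combine smallest probabilities repeatedly
Resulting codes:
  A: 11 (length 2)
  B: 01 (length 2)
  C: 100 (length 3)
  D: 101 (length 3)
  E: 000 (length 3)
  F: 001 (length 3)
Average length = Σ p(s) × length(s) = 2.4000 bits


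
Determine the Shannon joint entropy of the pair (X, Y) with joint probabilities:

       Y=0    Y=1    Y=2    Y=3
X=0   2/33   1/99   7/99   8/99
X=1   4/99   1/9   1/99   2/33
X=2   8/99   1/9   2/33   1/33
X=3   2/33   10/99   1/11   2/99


H(X,Y) = -Σ p(x,y) log₂ p(x,y)
  p(0,0)=2/33: -0.0606 × log₂(0.0606) = 0.2451
  p(0,1)=1/99: -0.0101 × log₂(0.0101) = 0.0670
  p(0,2)=7/99: -0.0707 × log₂(0.0707) = 0.2702
  p(0,3)=8/99: -0.0808 × log₂(0.0808) = 0.2933
  p(1,0)=4/99: -0.0404 × log₂(0.0404) = 0.1870
  p(1,1)=1/9: -0.1111 × log₂(0.1111) = 0.3522
  p(1,2)=1/99: -0.0101 × log₂(0.0101) = 0.0670
  p(1,3)=2/33: -0.0606 × log₂(0.0606) = 0.2451
  p(2,0)=8/99: -0.0808 × log₂(0.0808) = 0.2933
  p(2,1)=1/9: -0.1111 × log₂(0.1111) = 0.3522
  p(2,2)=2/33: -0.0606 × log₂(0.0606) = 0.2451
  p(2,3)=1/33: -0.0303 × log₂(0.0303) = 0.1529
  p(3,0)=2/33: -0.0606 × log₂(0.0606) = 0.2451
  p(3,1)=10/99: -0.1010 × log₂(0.1010) = 0.3341
  p(3,2)=1/11: -0.0909 × log₂(0.0909) = 0.3145
  p(3,3)=2/99: -0.0202 × log₂(0.0202) = 0.1137
H(X,Y) = 3.7778 bits


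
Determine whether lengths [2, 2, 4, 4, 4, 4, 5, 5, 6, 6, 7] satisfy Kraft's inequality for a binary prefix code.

Kraft inequality: Σ 2^(-l_i) ≤ 1 for prefix-free code
Calculating: 2^(-2) + 2^(-2) + 2^(-4) + 2^(-4) + 2^(-4) + 2^(-4) + 2^(-5) + 2^(-5) + 2^(-6) + 2^(-6) + 2^(-7)
= 0.25 + 0.25 + 0.0625 + 0.0625 + 0.0625 + 0.0625 + 0.03125 + 0.03125 + 0.015625 + 0.015625 + 0.0078125
= 0.8516
Since 0.8516 ≤ 1, prefix-free code exists


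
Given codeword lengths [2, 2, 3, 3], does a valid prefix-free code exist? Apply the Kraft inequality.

Kraft inequality: Σ 2^(-l_i) ≤ 1 for prefix-free code
Calculating: 2^(-2) + 2^(-2) + 2^(-3) + 2^(-3)
= 0.25 + 0.25 + 0.125 + 0.125
= 0.7500
Since 0.7500 ≤ 1, prefix-free code exists


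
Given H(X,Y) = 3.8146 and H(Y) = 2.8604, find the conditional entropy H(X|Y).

Chain rule: H(X,Y) = H(X|Y) + H(Y)
H(X|Y) = H(X,Y) - H(Y) = 3.8146 - 2.8604 = 0.9542 bits


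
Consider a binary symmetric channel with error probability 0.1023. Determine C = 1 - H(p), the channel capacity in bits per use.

For BSC with error probability p:
C = 1 - H(p) where H(p) is binary entropy
H(0.1023) = -0.1023 × log₂(0.1023) - 0.8977 × log₂(0.8977)
H(p) = 0.4762
C = 1 - 0.4762 = 0.5238 bits/use


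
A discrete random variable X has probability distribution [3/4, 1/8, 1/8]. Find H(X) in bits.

H(X) = -Σ p(x) log₂ p(x)
  -3/4 × log₂(3/4) = 0.3113
  -1/8 × log₂(1/8) = 0.3750
  -1/8 × log₂(1/8) = 0.3750
H(X) = 1.0613 bits


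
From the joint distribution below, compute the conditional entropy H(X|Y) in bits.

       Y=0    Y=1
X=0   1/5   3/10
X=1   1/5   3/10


H(X|Y) = Σ_y p(y) H(X|Y=y)
  p(Y=0) = 2/5, H(X|Y=0) = 1.0000
  p(Y=1) = 3/5, H(X|Y=1) = 1.0000
H(X|Y) = 0.4000×1.0000 + 0.6000×1.0000 = 1.0000 bits


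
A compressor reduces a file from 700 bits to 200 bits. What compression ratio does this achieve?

Compression ratio = Original / Compressed
= 700 / 200 = 3.50:1


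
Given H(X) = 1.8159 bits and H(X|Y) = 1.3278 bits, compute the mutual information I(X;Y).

I(X;Y) = H(X) - H(X|Y)
I(X;Y) = 1.8159 - 1.3278 = 0.4881 bits


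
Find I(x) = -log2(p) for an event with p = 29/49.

Information content I(x) = -log₂(p(x))
I = -log₂(29/49) = -log₂(0.5918)
I = 0.7567 bits


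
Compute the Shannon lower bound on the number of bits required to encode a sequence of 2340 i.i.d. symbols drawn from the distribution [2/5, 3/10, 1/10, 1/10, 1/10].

Entropy H = 2.0464 bits/symbol
Minimum bits = H × n = 2.0464 × 2340
= 4788.67 bits


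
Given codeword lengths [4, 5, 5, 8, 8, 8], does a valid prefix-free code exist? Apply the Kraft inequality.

Kraft inequality: Σ 2^(-l_i) ≤ 1 for prefix-free code
Calculating: 2^(-4) + 2^(-5) + 2^(-5) + 2^(-8) + 2^(-8) + 2^(-8)
= 0.0625 + 0.03125 + 0.03125 + 0.00390625 + 0.00390625 + 0.00390625
= 0.1367
Since 0.1367 ≤ 1, prefix-free code exists


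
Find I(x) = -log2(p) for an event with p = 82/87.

Information content I(x) = -log₂(p(x))
I = -log₂(82/87) = -log₂(0.9425)
I = 0.0854 bits


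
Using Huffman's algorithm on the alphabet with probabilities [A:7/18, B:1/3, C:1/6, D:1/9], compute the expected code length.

Huffman tree construction:
Combine smallest probabilities repeatedly
Resulting codes:
  A: 0 (length 1)
  B: 11 (length 2)
  C: 101 (length 3)
  D: 100 (length 3)
Average length = Σ p(s) × length(s) = 1.8889 bits


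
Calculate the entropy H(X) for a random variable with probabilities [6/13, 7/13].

H(X) = -Σ p(x) log₂ p(x)
  -6/13 × log₂(6/13) = 0.5148
  -7/13 × log₂(7/13) = 0.4809
H(X) = 0.9957 bits


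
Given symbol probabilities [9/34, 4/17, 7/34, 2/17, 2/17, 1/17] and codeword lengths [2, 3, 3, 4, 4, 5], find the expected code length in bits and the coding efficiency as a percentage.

Average length L = Σ p_i × l_i = 3.0882 bits
Entropy H = 2.4351 bits
Efficiency η = H/L × 100% = 78.85%


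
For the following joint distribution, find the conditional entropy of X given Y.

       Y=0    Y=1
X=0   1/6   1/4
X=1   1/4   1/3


H(X|Y) = Σ_y p(y) H(X|Y=y)
  p(Y=0) = 5/12, H(X|Y=0) = 0.9710
  p(Y=1) = 7/12, H(X|Y=1) = 0.9852
H(X|Y) = 0.4167×0.9710 + 0.5833×0.9852 = 0.9793 bits


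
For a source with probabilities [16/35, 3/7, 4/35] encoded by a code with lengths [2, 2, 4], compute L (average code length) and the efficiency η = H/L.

Average length L = Σ p_i × l_i = 2.2286 bits
Entropy H = 1.3978 bits
Efficiency η = H/L × 100% = 62.72%


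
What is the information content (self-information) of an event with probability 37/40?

Information content I(x) = -log₂(p(x))
I = -log₂(37/40) = -log₂(0.9250)
I = 0.1125 bits


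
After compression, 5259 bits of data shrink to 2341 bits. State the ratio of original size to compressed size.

Compression ratio = Original / Compressed
= 5259 / 2341 = 2.25:1


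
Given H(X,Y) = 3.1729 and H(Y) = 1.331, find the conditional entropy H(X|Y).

Chain rule: H(X,Y) = H(X|Y) + H(Y)
H(X|Y) = H(X,Y) - H(Y) = 3.1729 - 1.331 = 1.8419 bits


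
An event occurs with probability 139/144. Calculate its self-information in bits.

Information content I(x) = -log₂(p(x))
I = -log₂(139/144) = -log₂(0.9653)
I = 0.0510 bits


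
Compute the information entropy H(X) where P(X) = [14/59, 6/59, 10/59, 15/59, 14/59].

H(X) = -Σ p(x) log₂ p(x)
  -14/59 × log₂(14/59) = 0.4924
  -6/59 × log₂(6/59) = 0.3354
  -10/59 × log₂(10/59) = 0.4340
  -15/59 × log₂(15/59) = 0.5023
  -14/59 × log₂(14/59) = 0.4924
H(X) = 2.2566 bits


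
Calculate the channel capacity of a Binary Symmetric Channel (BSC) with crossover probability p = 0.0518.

For BSC with error probability p:
C = 1 - H(p) where H(p) is binary entropy
H(0.0518) = -0.0518 × log₂(0.0518) - 0.9482 × log₂(0.9482)
H(p) = 0.2940
C = 1 - 0.2940 = 0.7060 bits/use


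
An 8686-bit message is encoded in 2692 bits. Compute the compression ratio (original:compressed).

Compression ratio = Original / Compressed
= 8686 / 2692 = 3.23:1


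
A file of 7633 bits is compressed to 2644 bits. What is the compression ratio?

Compression ratio = Original / Compressed
= 7633 / 2644 = 2.89:1


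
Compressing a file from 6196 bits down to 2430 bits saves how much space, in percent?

Space savings = (1 - Compressed/Original) × 100%
= (1 - 2430/6196) × 100%
= 60.78%


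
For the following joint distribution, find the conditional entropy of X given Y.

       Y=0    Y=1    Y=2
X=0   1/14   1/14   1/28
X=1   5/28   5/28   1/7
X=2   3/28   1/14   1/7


H(X|Y) = Σ_y p(y) H(X|Y=y)
  p(Y=0) = 5/14, H(X|Y=0) = 1.4855
  p(Y=1) = 9/28, H(X|Y=1) = 1.4355
  p(Y=2) = 9/28, H(X|Y=2) = 1.3921
H(X|Y) = 0.3571×1.4855 + 0.3214×1.4355 + 0.3214×1.3921 = 1.4394 bits


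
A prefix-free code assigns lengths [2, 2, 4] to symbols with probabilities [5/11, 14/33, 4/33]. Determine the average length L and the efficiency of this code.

Average length L = Σ p_i × l_i = 2.2424 bits
Entropy H = 1.4109 bits
Efficiency η = H/L × 100% = 62.92%


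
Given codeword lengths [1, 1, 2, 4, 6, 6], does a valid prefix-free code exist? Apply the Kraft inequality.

Kraft inequality: Σ 2^(-l_i) ≤ 1 for prefix-free code
Calculating: 2^(-1) + 2^(-1) + 2^(-2) + 2^(-4) + 2^(-6) + 2^(-6)
= 0.5 + 0.5 + 0.25 + 0.0625 + 0.015625 + 0.015625
= 1.3438
Since 1.3438 > 1, prefix-free code does not exist


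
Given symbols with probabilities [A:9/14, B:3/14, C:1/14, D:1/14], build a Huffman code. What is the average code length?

Huffman tree construction:
Combine smallest probabilities repeatedly
Resulting codes:
  A: 1 (length 1)
  B: 01 (length 2)
  C: 000 (length 3)
  D: 001 (length 3)
Average length = Σ p(s) × length(s) = 1.5000 bits


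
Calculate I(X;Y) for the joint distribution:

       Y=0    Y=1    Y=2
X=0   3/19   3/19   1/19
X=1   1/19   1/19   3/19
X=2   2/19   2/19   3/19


H(X) = 1.5683, H(Y) = 1.5810, H(X,Y) = 3.0364
I(X;Y) = H(X) + H(Y) - H(X,Y) = 0.1130 bits


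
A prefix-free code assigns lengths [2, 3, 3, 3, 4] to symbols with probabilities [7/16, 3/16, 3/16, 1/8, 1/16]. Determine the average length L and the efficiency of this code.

Average length L = Σ p_i × l_i = 2.6250 bits
Entropy H = 2.0524 bits
Efficiency η = H/L × 100% = 78.19%


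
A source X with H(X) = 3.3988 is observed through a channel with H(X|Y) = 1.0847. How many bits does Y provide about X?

I(X;Y) = H(X) - H(X|Y)
I(X;Y) = 3.3988 - 1.0847 = 2.3141 bits


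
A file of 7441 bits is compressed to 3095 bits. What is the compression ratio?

Compression ratio = Original / Compressed
= 7441 / 3095 = 2.40:1


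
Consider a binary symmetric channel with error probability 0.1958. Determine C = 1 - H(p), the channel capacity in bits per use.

For BSC with error probability p:
C = 1 - H(p) where H(p) is binary entropy
H(0.1958) = -0.1958 × log₂(0.1958) - 0.8042 × log₂(0.8042)
H(p) = 0.7134
C = 1 - 0.7134 = 0.2866 bits/use


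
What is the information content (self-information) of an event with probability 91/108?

Information content I(x) = -log₂(p(x))
I = -log₂(91/108) = -log₂(0.8426)
I = 0.2471 bits


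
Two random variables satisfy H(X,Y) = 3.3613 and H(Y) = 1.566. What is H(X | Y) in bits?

Chain rule: H(X,Y) = H(X|Y) + H(Y)
H(X|Y) = H(X,Y) - H(Y) = 3.3613 - 1.566 = 1.7953 bits


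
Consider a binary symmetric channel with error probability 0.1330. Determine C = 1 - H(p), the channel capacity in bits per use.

For BSC with error probability p:
C = 1 - H(p) where H(p) is binary entropy
H(0.1330) = -0.1330 × log₂(0.1330) - 0.8670 × log₂(0.8670)
H(p) = 0.5656
C = 1 - 0.5656 = 0.4344 bits/use


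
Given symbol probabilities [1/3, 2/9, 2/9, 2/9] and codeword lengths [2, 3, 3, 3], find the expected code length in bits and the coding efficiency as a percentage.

Average length L = Σ p_i × l_i = 2.6667 bits
Entropy H = 1.9749 bits
Efficiency η = H/L × 100% = 74.06%


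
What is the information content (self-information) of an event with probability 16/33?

Information content I(x) = -log₂(p(x))
I = -log₂(16/33) = -log₂(0.4848)
I = 1.0444 bits


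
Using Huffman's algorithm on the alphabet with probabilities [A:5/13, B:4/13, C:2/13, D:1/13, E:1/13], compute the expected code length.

Huffman tree construction:
Combine smallest probabilities repeatedly
Resulting codes:
  A: 0 (length 1)
  B: 10 (length 2)
  C: 110 (length 3)
  D: 1110 (length 4)
  E: 1111 (length 4)
Average length = Σ p(s) × length(s) = 2.0769 bits


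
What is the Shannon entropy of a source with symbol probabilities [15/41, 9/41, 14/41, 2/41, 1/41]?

H(X) = -Σ p(x) log₂ p(x)
  -15/41 × log₂(15/41) = 0.5307
  -9/41 × log₂(9/41) = 0.4802
  -14/41 × log₂(14/41) = 0.5293
  -2/41 × log₂(2/41) = 0.2126
  -1/41 × log₂(1/41) = 0.1307
H(X) = 1.8835 bits


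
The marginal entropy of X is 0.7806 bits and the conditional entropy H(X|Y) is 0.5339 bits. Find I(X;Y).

I(X;Y) = H(X) - H(X|Y)
I(X;Y) = 0.7806 - 0.5339 = 0.2467 bits


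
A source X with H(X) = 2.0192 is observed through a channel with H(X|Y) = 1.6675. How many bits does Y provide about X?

I(X;Y) = H(X) - H(X|Y)
I(X;Y) = 2.0192 - 1.6675 = 0.3517 bits


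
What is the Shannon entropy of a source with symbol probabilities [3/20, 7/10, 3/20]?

H(X) = -Σ p(x) log₂ p(x)
  -3/20 × log₂(3/20) = 0.4105
  -7/10 × log₂(7/10) = 0.3602
  -3/20 × log₂(3/20) = 0.4105
H(X) = 1.1813 bits


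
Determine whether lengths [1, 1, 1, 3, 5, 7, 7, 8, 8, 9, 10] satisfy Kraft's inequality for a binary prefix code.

Kraft inequality: Σ 2^(-l_i) ≤ 1 for prefix-free code
Calculating: 2^(-1) + 2^(-1) + 2^(-1) + 2^(-3) + 2^(-5) + 2^(-7) + 2^(-7) + 2^(-8) + 2^(-8) + 2^(-9) + 2^(-10)
= 0.5 + 0.5 + 0.5 + 0.125 + 0.03125 + 0.0078125 + 0.0078125 + 0.00390625 + 0.00390625 + 0.001953125 + 0.0009765625
= 1.6826
Since 1.6826 > 1, prefix-free code does not exist


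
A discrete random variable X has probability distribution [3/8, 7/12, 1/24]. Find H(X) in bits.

H(X) = -Σ p(x) log₂ p(x)
  -3/8 × log₂(3/8) = 0.5306
  -7/12 × log₂(7/12) = 0.4536
  -1/24 × log₂(1/24) = 0.1910
H(X) = 1.1753 bits


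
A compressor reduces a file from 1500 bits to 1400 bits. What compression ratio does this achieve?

Compression ratio = Original / Compressed
= 1500 / 1400 = 1.07:1


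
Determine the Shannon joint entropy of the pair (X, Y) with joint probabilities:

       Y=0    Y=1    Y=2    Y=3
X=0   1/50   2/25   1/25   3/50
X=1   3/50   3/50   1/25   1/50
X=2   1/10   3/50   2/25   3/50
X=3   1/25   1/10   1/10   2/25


H(X,Y) = -Σ p(x,y) log₂ p(x,y)
  p(0,0)=1/50: -0.0200 × log₂(0.0200) = 0.1129
  p(0,1)=2/25: -0.0800 × log₂(0.0800) = 0.2915
  p(0,2)=1/25: -0.0400 × log₂(0.0400) = 0.1858
  p(0,3)=3/50: -0.0600 × log₂(0.0600) = 0.2435
  p(1,0)=3/50: -0.0600 × log₂(0.0600) = 0.2435
  p(1,1)=3/50: -0.0600 × log₂(0.0600) = 0.2435
  p(1,2)=1/25: -0.0400 × log₂(0.0400) = 0.1858
  p(1,3)=1/50: -0.0200 × log₂(0.0200) = 0.1129
  p(2,0)=1/10: -0.1000 × log₂(0.1000) = 0.3322
  p(2,1)=3/50: -0.0600 × log₂(0.0600) = 0.2435
  p(2,2)=2/25: -0.0800 × log₂(0.0800) = 0.2915
  p(2,3)=3/50: -0.0600 × log₂(0.0600) = 0.2435
  p(3,0)=1/25: -0.0400 × log₂(0.0400) = 0.1858
  p(3,1)=1/10: -0.1000 × log₂(0.1000) = 0.3322
  p(3,2)=1/10: -0.1000 × log₂(0.1000) = 0.3322
  p(3,3)=2/25: -0.0800 × log₂(0.0800) = 0.2915
H(X,Y) = 3.8718 bits


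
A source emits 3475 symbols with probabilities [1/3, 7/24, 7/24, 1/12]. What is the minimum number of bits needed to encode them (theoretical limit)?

Entropy H = 1.8640 bits/symbol
Minimum bits = H × n = 1.8640 × 3475
= 6477.42 bits


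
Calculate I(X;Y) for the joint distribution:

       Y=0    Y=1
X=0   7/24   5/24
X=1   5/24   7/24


H(X) = 1.0000, H(Y) = 1.0000, H(X,Y) = 1.9799
I(X;Y) = H(X) + H(Y) - H(X,Y) = 0.0201 bits


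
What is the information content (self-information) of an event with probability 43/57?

Information content I(x) = -log₂(p(x))
I = -log₂(43/57) = -log₂(0.7544)
I = 0.4066 bits


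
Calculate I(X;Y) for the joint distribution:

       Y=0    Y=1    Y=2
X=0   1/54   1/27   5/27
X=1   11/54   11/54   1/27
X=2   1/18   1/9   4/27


H(X) = 1.5395, H(Y) = 1.5743, H(X,Y) = 2.8365
I(X;Y) = H(X) + H(Y) - H(X,Y) = 0.2772 bits


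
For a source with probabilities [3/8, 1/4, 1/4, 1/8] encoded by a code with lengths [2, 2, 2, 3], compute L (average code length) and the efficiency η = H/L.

Average length L = Σ p_i × l_i = 2.1250 bits
Entropy H = 1.9056 bits
Efficiency η = H/L × 100% = 89.68%


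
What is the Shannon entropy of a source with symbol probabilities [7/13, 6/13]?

H(X) = -Σ p(x) log₂ p(x)
  -7/13 × log₂(7/13) = 0.4809
  -6/13 × log₂(6/13) = 0.5148
H(X) = 0.9957 bits


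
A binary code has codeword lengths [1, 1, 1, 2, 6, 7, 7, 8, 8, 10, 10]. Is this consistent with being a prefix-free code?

Kraft inequality: Σ 2^(-l_i) ≤ 1 for prefix-free code
Calculating: 2^(-1) + 2^(-1) + 2^(-1) + 2^(-2) + 2^(-6) + 2^(-7) + 2^(-7) + 2^(-8) + 2^(-8) + 2^(-10) + 2^(-10)
= 0.5 + 0.5 + 0.5 + 0.25 + 0.015625 + 0.0078125 + 0.0078125 + 0.00390625 + 0.00390625 + 0.0009765625 + 0.0009765625
= 1.7910
Since 1.7910 > 1, prefix-free code does not exist


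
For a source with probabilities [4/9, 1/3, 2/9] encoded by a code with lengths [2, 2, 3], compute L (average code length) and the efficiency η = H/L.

Average length L = Σ p_i × l_i = 2.2222 bits
Entropy H = 1.5305 bits
Efficiency η = H/L × 100% = 68.87%


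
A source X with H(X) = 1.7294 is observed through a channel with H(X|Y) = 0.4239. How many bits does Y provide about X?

I(X;Y) = H(X) - H(X|Y)
I(X;Y) = 1.7294 - 0.4239 = 1.3055 bits


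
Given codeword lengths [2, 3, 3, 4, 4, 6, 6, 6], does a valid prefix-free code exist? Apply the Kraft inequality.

Kraft inequality: Σ 2^(-l_i) ≤ 1 for prefix-free code
Calculating: 2^(-2) + 2^(-3) + 2^(-3) + 2^(-4) + 2^(-4) + 2^(-6) + 2^(-6) + 2^(-6)
= 0.25 + 0.125 + 0.125 + 0.0625 + 0.0625 + 0.015625 + 0.015625 + 0.015625
= 0.6719
Since 0.6719 ≤ 1, prefix-free code exists


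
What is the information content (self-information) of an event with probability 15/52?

Information content I(x) = -log₂(p(x))
I = -log₂(15/52) = -log₂(0.2885)
I = 1.7935 bits


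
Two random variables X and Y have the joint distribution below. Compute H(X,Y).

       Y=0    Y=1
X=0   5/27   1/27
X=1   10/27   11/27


H(X,Y) = -Σ p(x,y) log₂ p(x,y)
  p(0,0)=5/27: -0.1852 × log₂(0.1852) = 0.4505
  p(0,1)=1/27: -0.0370 × log₂(0.0370) = 0.1761
  p(1,0)=10/27: -0.3704 × log₂(0.3704) = 0.5307
  p(1,1)=11/27: -0.4074 × log₂(0.4074) = 0.5278
H(X,Y) = 1.6852 bits


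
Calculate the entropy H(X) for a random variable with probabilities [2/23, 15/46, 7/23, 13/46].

H(X) = -Σ p(x) log₂ p(x)
  -2/23 × log₂(2/23) = 0.3064
  -15/46 × log₂(15/46) = 0.5272
  -7/23 × log₂(7/23) = 0.5223
  -13/46 × log₂(13/46) = 0.5152
H(X) = 1.8711 bits


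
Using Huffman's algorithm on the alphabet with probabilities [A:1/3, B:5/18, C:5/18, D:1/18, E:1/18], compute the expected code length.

Huffman tree construction:
Combine smallest probabilities repeatedly
Resulting codes:
  A: 11 (length 2)
  B: 01 (length 2)
  C: 10 (length 2)
  D: 000 (length 3)
  E: 001 (length 3)
Average length = Σ p(s) × length(s) = 2.1111 bits


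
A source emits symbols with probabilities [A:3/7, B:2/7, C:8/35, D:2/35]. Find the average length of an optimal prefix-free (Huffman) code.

Huffman tree construction:
Combine smallest probabilities repeatedly
Resulting codes:
  A: 0 (length 1)
  B: 10 (length 2)
  C: 111 (length 3)
  D: 110 (length 3)
Average length = Σ p(s) × length(s) = 1.8571 bits


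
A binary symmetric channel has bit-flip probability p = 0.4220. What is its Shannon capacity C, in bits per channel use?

For BSC with error probability p:
C = 1 - H(p) where H(p) is binary entropy
H(0.4220) = -0.4220 × log₂(0.4220) - 0.5780 × log₂(0.5780)
H(p) = 0.9824
C = 1 - 0.9824 = 0.0176 bits/use


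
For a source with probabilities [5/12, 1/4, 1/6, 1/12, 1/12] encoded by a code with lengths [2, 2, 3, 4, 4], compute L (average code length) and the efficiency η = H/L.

Average length L = Σ p_i × l_i = 2.5000 bits
Entropy H = 2.0546 bits
Efficiency η = H/L × 100% = 82.18%


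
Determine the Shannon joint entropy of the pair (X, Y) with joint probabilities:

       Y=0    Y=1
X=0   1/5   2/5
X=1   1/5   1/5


H(X,Y) = -Σ p(x,y) log₂ p(x,y)
  p(0,0)=1/5: -0.2000 × log₂(0.2000) = 0.4644
  p(0,1)=2/5: -0.4000 × log₂(0.4000) = 0.5288
  p(1,0)=1/5: -0.2000 × log₂(0.2000) = 0.4644
  p(1,1)=1/5: -0.2000 × log₂(0.2000) = 0.4644
H(X,Y) = 1.9219 bits


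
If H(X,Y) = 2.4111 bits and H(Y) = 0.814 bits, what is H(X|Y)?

Chain rule: H(X,Y) = H(X|Y) + H(Y)
H(X|Y) = H(X,Y) - H(Y) = 2.4111 - 0.814 = 1.5971 bits


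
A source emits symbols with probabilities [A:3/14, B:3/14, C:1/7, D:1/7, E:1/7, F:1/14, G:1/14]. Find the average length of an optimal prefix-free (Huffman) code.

Huffman tree construction:
Combine smallest probabilities repeatedly
Resulting codes:
  A: 00 (length 2)
  B: 01 (length 2)
  C: 100 (length 3)
  D: 101 (length 3)
  E: 110 (length 3)
  F: 1110 (length 4)
  G: 1111 (length 4)
Average length = Σ p(s) × length(s) = 2.7143 bits


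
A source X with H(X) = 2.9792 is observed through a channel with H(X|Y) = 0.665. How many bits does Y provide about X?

I(X;Y) = H(X) - H(X|Y)
I(X;Y) = 2.9792 - 0.665 = 2.3142 bits


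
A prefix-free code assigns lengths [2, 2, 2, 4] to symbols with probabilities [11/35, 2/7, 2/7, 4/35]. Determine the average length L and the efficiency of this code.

Average length L = Σ p_i × l_i = 2.2286 bits
Entropy H = 1.9152 bits
Efficiency η = H/L × 100% = 85.94%


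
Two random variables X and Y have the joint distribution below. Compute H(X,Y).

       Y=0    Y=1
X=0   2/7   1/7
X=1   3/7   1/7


H(X,Y) = -Σ p(x,y) log₂ p(x,y)
  p(0,0)=2/7: -0.2857 × log₂(0.2857) = 0.5164
  p(0,1)=1/7: -0.1429 × log₂(0.1429) = 0.4011
  p(1,0)=3/7: -0.4286 × log₂(0.4286) = 0.5239
  p(1,1)=1/7: -0.1429 × log₂(0.1429) = 0.4011
H(X,Y) = 1.8424 bits


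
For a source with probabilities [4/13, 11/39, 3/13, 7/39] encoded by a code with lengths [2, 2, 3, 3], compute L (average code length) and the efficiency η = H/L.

Average length L = Σ p_i × l_i = 2.4103 bits
Entropy H = 1.9712 bits
Efficiency η = H/L × 100% = 81.78%


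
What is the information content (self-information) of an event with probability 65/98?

Information content I(x) = -log₂(p(x))
I = -log₂(65/98) = -log₂(0.6633)
I = 0.5923 bits


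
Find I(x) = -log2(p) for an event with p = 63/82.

Information content I(x) = -log₂(p(x))
I = -log₂(63/82) = -log₂(0.7683)
I = 0.3803 bits
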